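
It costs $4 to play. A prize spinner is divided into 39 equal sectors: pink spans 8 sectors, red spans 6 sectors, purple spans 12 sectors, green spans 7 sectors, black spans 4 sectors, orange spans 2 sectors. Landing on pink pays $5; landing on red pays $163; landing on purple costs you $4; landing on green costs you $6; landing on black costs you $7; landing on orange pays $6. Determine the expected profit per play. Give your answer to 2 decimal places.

$19.38

E[payout] = (8/39)·5 + (6/39)·163 + (12/39)·(-4) + (7/39)·(-6) + (4/39)·(-7) + (2/39)·6 = 304/13
Expected profit = 304/13 − 4 = 252/13 ≈ $19.38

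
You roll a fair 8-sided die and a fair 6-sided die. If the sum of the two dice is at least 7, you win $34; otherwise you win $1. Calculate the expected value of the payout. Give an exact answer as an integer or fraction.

E[payout] = (5/16)·1 + (11/16)·34 = 379/16

379/16 dollars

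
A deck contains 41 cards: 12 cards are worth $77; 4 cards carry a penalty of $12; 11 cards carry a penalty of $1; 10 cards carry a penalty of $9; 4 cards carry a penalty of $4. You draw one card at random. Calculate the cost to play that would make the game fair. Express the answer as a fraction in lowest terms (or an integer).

E[payout] = (12/41)·77 + (4/41)·(-12) + (11/41)·(-1) + (10/41)·(-9) + (4/41)·(-4) = 759/41
Fair fee = E[payout] = 759/41

759/41 dollars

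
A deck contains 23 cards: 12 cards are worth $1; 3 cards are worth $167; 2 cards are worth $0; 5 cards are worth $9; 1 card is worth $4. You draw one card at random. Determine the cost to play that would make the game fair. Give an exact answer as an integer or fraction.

E[payout] = (12/23)·1 + (3/23)·167 + (2/23)·0 + (5/23)·9 + (1/23)·4 = 562/23
Fair fee = E[payout] = 562/23

562/23 dollars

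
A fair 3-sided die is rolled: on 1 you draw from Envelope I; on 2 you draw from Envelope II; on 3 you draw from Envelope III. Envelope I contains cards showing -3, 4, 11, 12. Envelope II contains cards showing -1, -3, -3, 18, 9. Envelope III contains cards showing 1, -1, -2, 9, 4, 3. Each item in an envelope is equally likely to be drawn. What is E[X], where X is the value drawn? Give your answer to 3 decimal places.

E[X | Envelope I] = (-3 + 4 + 11 + 12)/4 = 6
E[X | Envelope II] = (-1 − 3 − 3 + 18 + 9)/5 = 4
E[X | Envelope III] = (1 − 1 − 2 + 9 + 4 + 3)/6 = 7/3
E[X] = (1/3)·6 + (1/3)·4 + (1/3)·7/3 = 37/9 ≈ 4.111

4.111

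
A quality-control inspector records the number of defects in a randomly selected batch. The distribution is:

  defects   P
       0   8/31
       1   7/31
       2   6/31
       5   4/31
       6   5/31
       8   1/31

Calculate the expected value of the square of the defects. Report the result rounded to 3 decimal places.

12.097

E[X²] = (8/31)·0 + (7/31)·1 + (6/31)·4 + (4/31)·25 + (5/31)·36 + (1/31)·64
     = 375/31 ≈ 12.097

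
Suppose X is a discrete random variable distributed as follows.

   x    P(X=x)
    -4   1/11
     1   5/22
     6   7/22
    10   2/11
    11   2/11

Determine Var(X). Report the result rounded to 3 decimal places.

22.060

E[X] = (1/11)·(-4) + (5/22)·1 + (7/22)·6 + (2/11)·10 + (2/11)·11 = 123/22
E[X²] = (1/11)·16 + (5/22)·1 + (7/22)·36 + (2/11)·100 + (2/11)·121 = 1173/22
Var(X) = 1173/22 − (123/22)² = 10677/484 ≈ 22.060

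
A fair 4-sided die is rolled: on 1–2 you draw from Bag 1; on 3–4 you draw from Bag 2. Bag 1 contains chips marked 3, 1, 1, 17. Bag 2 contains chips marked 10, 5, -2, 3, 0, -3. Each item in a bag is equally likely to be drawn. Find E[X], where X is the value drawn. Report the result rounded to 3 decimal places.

3.833

E[X | Bag 1] = (3 + 1 + 1 + 17)/4 = 11/2
E[X | Bag 2] = (10 + 5 − 2 + 3 + 0 − 3)/6 = 13/6
E[X] = (1/2)·11/2 + (1/2)·13/6 = 23/6 ≈ 3.833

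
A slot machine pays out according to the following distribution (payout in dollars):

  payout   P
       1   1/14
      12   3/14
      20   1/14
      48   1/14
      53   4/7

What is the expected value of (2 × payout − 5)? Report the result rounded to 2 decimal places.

E[2x-5] = (1/14)·(-3) + (3/14)·19 + (1/14)·35 + (1/14)·91 + (4/7)·101
     = 494/7 ≈ 70.57

70.57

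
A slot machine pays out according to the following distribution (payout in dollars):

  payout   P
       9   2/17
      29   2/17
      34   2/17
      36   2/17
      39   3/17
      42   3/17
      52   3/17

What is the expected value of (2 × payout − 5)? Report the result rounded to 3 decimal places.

E[2x-5] = (2/17)·13 + (2/17)·53 + (2/17)·63 + (2/17)·67 + (3/17)·73 + (3/17)·79 + (3/17)·99
     = 1145/17 ≈ 67.353

67.353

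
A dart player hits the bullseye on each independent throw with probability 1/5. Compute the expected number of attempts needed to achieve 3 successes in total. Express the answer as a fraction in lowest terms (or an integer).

By linearity (sum of 3 independent geometric waits), E[trials] = 3/p = 3/(1/5) = 15.

15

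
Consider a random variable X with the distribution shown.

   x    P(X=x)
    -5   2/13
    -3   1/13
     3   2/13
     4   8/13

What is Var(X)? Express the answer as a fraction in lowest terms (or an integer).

E[X] = (2/13)·(-5) + (1/13)·(-3) + (2/13)·3 + (8/13)·4 = 25/13
E[X²] = (2/13)·25 + (1/13)·9 + (2/13)·9 + (8/13)·16 = 205/13
Var(X) = 205/13 − (25/13)² = 2040/169

2040/169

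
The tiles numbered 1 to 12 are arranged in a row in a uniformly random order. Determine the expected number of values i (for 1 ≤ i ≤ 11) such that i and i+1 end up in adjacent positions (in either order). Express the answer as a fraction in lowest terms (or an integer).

For each i ∈ {1,…,11}, let Xᵢ = 1 if i and i+1 are adjacent. P(Xᵢ=1) = 2·(12−1)!/12! = 2/12.
By linearity, E[ΣXᵢ] = (11)·(2/12) = 11/6.

11/6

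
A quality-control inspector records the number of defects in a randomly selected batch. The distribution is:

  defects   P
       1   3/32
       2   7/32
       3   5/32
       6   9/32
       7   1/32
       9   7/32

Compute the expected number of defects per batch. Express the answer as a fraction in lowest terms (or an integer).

E[X] = (3/32)·1 + (7/32)·2 + (5/32)·3 + (9/32)·6 + (1/32)·7 + (7/32)·9
     = 39/8

39/8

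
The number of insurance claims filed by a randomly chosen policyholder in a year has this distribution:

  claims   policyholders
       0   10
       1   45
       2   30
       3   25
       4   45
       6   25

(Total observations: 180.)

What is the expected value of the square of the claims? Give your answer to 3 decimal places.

Total = 180, so P(claims=0) = 10/180, etc.
E[X²] = (1/18)·0 + (1/4)·1 + (1/6)·4 + (5/36)·9 + (1/4)·16 + (5/36)·36
     = 67/6 ≈ 11.167

11.167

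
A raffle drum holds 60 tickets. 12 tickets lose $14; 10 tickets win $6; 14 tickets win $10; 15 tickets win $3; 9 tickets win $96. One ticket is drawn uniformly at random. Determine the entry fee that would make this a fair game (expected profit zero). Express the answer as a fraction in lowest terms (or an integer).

E[payout] = (12/60)·(-14) + (10/60)·6 + (14/60)·10 + (15/60)·3 + (9/60)·96 = 941/60
Fair fee = E[payout] = 941/60

941/60 dollars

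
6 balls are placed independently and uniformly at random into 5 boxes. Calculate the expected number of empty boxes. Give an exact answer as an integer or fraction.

Let Xⱼ=1 if box j is empty. P(Xⱼ=1) = ((5-1)/5)^6 = 4096/15625.
By linearity, E[#empty] = 5·4096/15625 = 4096/3125.

4096/3125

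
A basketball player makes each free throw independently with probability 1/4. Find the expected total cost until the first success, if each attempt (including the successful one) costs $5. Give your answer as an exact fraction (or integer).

E[#attempts] = 1/p = 4; E[cost] = 5·4 = 20.

$20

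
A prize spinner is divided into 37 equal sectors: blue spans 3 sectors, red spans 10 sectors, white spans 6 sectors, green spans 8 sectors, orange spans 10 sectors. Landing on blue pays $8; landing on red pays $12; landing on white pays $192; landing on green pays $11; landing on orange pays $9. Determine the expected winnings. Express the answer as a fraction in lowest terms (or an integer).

E[payout] = (3/37)·8 + (10/37)·12 + (6/37)·192 + (8/37)·11 + (10/37)·9 = 1474/37

1474/37 dollars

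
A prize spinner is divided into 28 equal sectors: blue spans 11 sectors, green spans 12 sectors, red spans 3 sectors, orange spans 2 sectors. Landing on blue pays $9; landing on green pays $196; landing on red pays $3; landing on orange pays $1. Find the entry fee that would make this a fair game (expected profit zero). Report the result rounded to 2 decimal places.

$87.93

E[payout] = (11/28)·9 + (12/28)·196 + (3/28)·3 + (2/28)·1 = 1231/14
Fair fee = E[payout] = 1231/14 ≈ $87.93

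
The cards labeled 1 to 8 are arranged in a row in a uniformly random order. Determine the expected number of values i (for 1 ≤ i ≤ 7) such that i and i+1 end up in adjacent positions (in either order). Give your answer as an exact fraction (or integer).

For each i ∈ {1,…,7}, let Xᵢ = 1 if i and i+1 are adjacent. P(Xᵢ=1) = 2·(8−1)!/8! = 2/8.
By linearity, E[ΣXᵢ] = (7)·(2/8) = 7/4.

7/4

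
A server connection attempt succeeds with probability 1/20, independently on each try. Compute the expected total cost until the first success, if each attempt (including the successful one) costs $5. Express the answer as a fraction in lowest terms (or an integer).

$100

E[#attempts] = 1/p = 20; E[cost] = 5·20 = 100.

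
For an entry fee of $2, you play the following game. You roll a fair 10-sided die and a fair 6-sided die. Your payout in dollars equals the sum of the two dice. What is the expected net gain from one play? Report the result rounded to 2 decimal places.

Distribution of the sum of the two dice: 2 w.p. 1/60, 3 w.p. 1/30, 4 w.p. 1/20, 5 w.p. 1/15, 6 w.p. 1/12, 7 w.p. 1/10, …
E[payout] = (1/60)·2 + (1/30)·3 + (1/20)·4 + (1/15)·5 + (1/12)·6 + (1/10)·7 + (1/10)·8 + (1/10)·9 + (1/10)·10 + (1/10)·11 + (1/12)·12 + (1/15)·13 + (1/20)·14 + (1/30)·15 + (1/60)·16 = 9
Expected profit = 9 − 2 = 7 ≈ $7.00

$7.00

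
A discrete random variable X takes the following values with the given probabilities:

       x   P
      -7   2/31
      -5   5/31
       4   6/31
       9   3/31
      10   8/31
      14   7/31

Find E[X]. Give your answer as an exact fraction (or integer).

190/31

E[X] = (2/31)·(-7) + (5/31)·(-5) + (6/31)·4 + (3/31)·9 + (8/31)·10 + (7/31)·14
     = 190/31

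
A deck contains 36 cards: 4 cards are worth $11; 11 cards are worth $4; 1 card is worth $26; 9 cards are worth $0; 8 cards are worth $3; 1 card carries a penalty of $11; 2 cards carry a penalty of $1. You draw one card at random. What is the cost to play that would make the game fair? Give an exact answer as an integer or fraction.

125/36 dollars

E[payout] = (4/36)·11 + (11/36)·4 + (1/36)·26 + (9/36)·0 + (8/36)·3 + (1/36)·(-11) + (2/36)·(-1) = 125/36
Fair fee = E[payout] = 125/36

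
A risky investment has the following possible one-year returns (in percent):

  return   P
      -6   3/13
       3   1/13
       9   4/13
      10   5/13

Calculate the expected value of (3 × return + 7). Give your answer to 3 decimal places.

23.385

E[3x+7] = (3/13)·(-11) + (1/13)·16 + (4/13)·34 + (5/13)·37
     = 304/13 ≈ 23.385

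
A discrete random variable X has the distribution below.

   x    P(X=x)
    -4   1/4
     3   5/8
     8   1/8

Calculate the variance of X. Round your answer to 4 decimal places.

E[X] = (1/4)·(-4) + (5/8)·3 + (1/8)·8 = 15/8
E[X²] = (1/4)·16 + (5/8)·9 + (1/8)·64 = 141/8
Var(X) = 141/8 − (15/8)² = 903/64 ≈ 14.1094

14.1094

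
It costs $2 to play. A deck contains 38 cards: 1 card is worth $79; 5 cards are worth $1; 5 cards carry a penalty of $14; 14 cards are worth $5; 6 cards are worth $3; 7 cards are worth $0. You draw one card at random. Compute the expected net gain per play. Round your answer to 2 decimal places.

E[payout] = (1/38)·79 + (5/38)·1 + (5/38)·(-14) + (14/38)·5 + (6/38)·3 + (7/38)·0 = 51/19
Expected profit = 51/19 − 2 = 13/19 ≈ $0.68

$0.68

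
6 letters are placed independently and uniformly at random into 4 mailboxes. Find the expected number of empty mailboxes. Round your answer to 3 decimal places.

0.712

Let Xⱼ=1 if mailbox j is empty. P(Xⱼ=1) = ((4-1)/4)^6 = 729/4096.
By linearity, E[#empty] = 4·729/4096 = 729/1024.
≈ 0.712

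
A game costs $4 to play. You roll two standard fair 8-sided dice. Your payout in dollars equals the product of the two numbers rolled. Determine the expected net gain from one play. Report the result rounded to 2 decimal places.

$16.25

Distribution of the product of the two numbers rolled: 1 w.p. 1/64, 2 w.p. 1/32, 3 w.p. 1/32, 4 w.p. 3/64, 5 w.p. 1/32, 6 w.p. 1/16, …
E[payout] = (1/64)·1 + (1/32)·2 + (1/32)·3 + (3/64)·4 + (1/32)·5 + (1/16)·6 + (1/32)·7 + (1/16)·8 + (1/64)·9 + (1/32)·10 + (1/16)·12 + (1/32)·14 + (1/32)·15 + (3/64)·16 + (1/32)·18 + (1/32)·20 + (1/32)·21 + (1/16)·24 + (1/64)·25 + (1/32)·28 + (1/32)·30 + (1/32)·32 + (1/32)·35 + (1/64)·36 + (1/32)·40 + (1/32)·42 + (1/32)·48 + (1/64)·49 + (1/32)·56 + (1/64)·64 = 81/4
Expected profit = 81/4 − 4 = 65/4 ≈ $16.25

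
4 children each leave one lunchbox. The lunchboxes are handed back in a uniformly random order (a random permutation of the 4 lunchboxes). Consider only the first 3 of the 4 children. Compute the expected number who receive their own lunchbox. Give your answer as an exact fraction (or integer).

Let Xᵢ = 1 if person i gets their own lunchbox. For each i, P(Xᵢ=1) = 1/4.
By linearity of expectation, E[X₁+…+X_3] = 3·(1/4) = 3/4.

3/4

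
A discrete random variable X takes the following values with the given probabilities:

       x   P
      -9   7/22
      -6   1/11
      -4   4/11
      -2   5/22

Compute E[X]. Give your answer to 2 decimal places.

-5.32

E[X] = (7/22)·(-9) + (1/11)·(-6) + (4/11)·(-4) + (5/22)·(-2)
     = -117/22 ≈ -5.32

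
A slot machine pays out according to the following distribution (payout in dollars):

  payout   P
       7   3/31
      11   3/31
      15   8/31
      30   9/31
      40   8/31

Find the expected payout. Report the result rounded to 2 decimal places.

E[X] = (3/31)·7 + (3/31)·11 + (8/31)·15 + (9/31)·30 + (8/31)·40
     = 764/31 ≈ 24.65

$24.65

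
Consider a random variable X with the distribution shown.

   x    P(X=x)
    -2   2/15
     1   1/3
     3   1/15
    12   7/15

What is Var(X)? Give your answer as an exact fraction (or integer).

E[X] = (2/15)·(-2) + (1/3)·1 + (1/15)·3 + (7/15)·12 = 88/15
E[X²] = (2/15)·4 + (1/3)·1 + (1/15)·9 + (7/15)·144 = 206/3
Var(X) = 206/3 − (88/15)² = 7706/225

7706/225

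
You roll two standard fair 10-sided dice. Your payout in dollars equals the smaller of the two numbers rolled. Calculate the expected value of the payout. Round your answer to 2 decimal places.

$3.85

Distribution of the smaller of the two numbers rolled: 1 w.p. 19/100, 2 w.p. 17/100, 3 w.p. 3/20, 4 w.p. 13/100, 5 w.p. 11/100, 6 w.p. 9/100, …
E[payout] = (19/100)·1 + (17/100)·2 + (3/20)·3 + (13/100)·4 + (11/100)·5 + (9/100)·6 + (7/100)·7 + (1/20)·8 + (3/100)·9 + (1/100)·10 = 77/20
≈ $3.85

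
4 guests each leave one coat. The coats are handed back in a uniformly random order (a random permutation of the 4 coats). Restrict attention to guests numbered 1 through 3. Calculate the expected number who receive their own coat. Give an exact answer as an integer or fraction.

Let Xᵢ = 1 if person i gets their own coat. For each i, P(Xᵢ=1) = 1/4.
By linearity of expectation, E[X₁+…+X_3] = 3·(1/4) = 3/4.

3/4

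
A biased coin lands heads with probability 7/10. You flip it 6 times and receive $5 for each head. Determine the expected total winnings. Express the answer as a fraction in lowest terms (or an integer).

E[#heads] = 6·7/10 = 21/5 (linearity over flips).
E[winnings] = 5·21/5 = 21.

$21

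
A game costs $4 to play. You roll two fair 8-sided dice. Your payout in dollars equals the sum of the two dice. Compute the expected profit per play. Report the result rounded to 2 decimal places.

$5.00

Distribution of the sum of the two dice: 2 w.p. 1/64, 3 w.p. 1/32, 4 w.p. 3/64, 5 w.p. 1/16, 6 w.p. 5/64, 7 w.p. 3/32, …
E[payout] = (1/64)·2 + (1/32)·3 + (3/64)·4 + (1/16)·5 + (5/64)·6 + (3/32)·7 + (7/64)·8 + (1/8)·9 + (7/64)·10 + (3/32)·11 + (5/64)·12 + (1/16)·13 + (3/64)·14 + (1/32)·15 + (1/64)·16 = 9
Expected profit = 9 − 4 = 5 ≈ $5.00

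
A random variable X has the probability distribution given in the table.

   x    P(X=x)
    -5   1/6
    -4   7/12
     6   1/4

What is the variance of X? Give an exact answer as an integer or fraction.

355/18

E[X] = (1/6)·(-5) + (7/12)·(-4) + (1/4)·6 = -5/3
E[X²] = (1/6)·25 + (7/12)·16 + (1/4)·36 = 45/2
Var(X) = 45/2 − (-5/3)² = 355/18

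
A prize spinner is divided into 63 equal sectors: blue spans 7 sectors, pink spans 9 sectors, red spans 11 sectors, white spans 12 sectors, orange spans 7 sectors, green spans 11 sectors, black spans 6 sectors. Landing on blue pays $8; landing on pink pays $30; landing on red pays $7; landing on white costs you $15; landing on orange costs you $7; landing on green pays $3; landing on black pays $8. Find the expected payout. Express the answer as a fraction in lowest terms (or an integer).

E[payout] = (7/63)·8 + (9/63)·30 + (11/63)·7 + (12/63)·(-15) + (7/63)·(-7) + (11/63)·3 + (6/63)·8 = 85/21

85/21 dollars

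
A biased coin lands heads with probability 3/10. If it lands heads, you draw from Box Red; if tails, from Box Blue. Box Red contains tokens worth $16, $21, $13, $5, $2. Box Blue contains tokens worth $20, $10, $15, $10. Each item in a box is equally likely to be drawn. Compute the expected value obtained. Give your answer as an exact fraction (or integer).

E[X | Box Red] = (16 + 21 + 13 + 5 + 2)/5 = 57/5
E[X | Box Blue] = (20 + 10 + 15 + 10)/4 = 55/4
E[X] = (3/10)·57/5 + (7/10)·55/4 = 2609/200

2609/200 dollars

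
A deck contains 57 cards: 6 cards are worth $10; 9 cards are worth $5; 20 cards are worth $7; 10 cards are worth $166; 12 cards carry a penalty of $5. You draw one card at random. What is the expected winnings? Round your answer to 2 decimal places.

$32.37

E[payout] = (6/57)·10 + (9/57)·5 + (20/57)·7 + (10/57)·166 + (12/57)·(-5) = 615/19
≈ $32.37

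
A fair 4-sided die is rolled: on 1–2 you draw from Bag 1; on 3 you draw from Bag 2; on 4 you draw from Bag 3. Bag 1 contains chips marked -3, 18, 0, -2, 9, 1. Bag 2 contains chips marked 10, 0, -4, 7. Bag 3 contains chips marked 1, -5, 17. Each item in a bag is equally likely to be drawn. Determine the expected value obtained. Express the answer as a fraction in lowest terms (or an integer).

61/16

E[X | Bag 1] = (-3 + 18 + 0 − 2 + 9 + 1)/6 = 23/6
E[X | Bag 2] = (10 + 0 − 4 + 7)/4 = 13/4
E[X | Bag 3] = (1 − 5 + 17)/3 = 13/3
E[X] = (1/2)·23/6 + (1/4)·13/4 + (1/4)·13/3 = 61/16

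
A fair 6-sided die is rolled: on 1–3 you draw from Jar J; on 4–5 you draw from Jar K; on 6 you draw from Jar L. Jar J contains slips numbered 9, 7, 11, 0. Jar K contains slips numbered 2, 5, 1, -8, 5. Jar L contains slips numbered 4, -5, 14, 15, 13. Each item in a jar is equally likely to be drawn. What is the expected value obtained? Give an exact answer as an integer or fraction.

203/40

E[X | Jar J] = (9 + 7 + 11 + 0)/4 = 27/4
E[X | Jar K] = (2 + 5 + 1 − 8 + 5)/5 = 1
E[X | Jar L] = (4 − 5 + 14 + 15 + 13)/5 = 41/5
E[X] = (1/2)·27/4 + (1/3)·1 + (1/6)·41/5 = 203/40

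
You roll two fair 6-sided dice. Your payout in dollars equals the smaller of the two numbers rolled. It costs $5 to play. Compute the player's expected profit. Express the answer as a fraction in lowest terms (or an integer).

Distribution of the smaller of the two numbers rolled: 1 w.p. 11/36, 2 w.p. 1/4, 3 w.p. 7/36, 4 w.p. 5/36, 5 w.p. 1/12, 6 w.p. 1/36
E[payout] = (11/36)·1 + (1/4)·2 + (7/36)·3 + (5/36)·4 + (1/12)·5 + (1/36)·6 = 91/36
Expected profit = 91/36 − 5 = -89/36

-89/36 dollars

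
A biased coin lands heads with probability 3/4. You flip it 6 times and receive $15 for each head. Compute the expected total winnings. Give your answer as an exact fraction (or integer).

E[#heads] = 6·3/4 = 9/2 (linearity over flips).
E[winnings] = 15·9/2 = 135/2.

135/2 dollars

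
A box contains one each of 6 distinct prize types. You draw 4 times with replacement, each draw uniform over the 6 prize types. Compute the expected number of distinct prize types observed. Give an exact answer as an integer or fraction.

671/216

Let Xⱼ=1 if type j appears at least once. P(Xⱼ=1) = 1 − ((6−1)/6)^4 = 671/1296.
E[#distinct] = 6·671/1296 = 671/216.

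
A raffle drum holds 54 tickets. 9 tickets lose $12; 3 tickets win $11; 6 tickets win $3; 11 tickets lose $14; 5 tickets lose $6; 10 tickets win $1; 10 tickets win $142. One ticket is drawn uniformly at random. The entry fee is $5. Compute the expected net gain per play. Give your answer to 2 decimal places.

E[payout] = (9/54)·(-12) + (3/54)·11 + (6/54)·3 + (11/54)·(-14) + (5/54)·(-6) + (10/54)·1 + (10/54)·142 = 1189/54
Expected profit = 1189/54 − 5 = 919/54 ≈ $17.02

$17.02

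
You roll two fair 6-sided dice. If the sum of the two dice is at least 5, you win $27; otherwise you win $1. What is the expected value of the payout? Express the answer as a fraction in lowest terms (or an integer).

68/3 dollars

E[payout] = (1/6)·1 + (5/6)·27 = 68/3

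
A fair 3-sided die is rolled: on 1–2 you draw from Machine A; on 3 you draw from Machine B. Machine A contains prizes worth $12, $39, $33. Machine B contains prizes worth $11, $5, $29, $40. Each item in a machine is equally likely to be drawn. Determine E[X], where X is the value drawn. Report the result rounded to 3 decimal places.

$25.750

E[X | Machine A] = (12 + 39 + 33)/3 = 28
E[X | Machine B] = (11 + 5 + 29 + 40)/4 = 85/4
E[X] = (2/3)·28 + (1/3)·85/4 = 103/4 ≈ 25.750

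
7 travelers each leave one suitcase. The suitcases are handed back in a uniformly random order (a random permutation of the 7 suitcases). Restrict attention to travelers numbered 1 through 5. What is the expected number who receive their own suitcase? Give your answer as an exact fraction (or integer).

Let Xᵢ = 1 if person i gets their own suitcase. For each i, P(Xᵢ=1) = 1/7.
By linearity of expectation, E[X₁+…+X_5] = 5·(1/7) = 5/7.

5/7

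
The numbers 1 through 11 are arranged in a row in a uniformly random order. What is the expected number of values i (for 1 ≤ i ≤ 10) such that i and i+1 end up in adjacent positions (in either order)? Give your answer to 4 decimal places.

1.8182

For each i ∈ {1,…,10}, let Xᵢ = 1 if i and i+1 are adjacent. P(Xᵢ=1) = 2·(11−1)!/11! = 2/11.
By linearity, E[ΣXᵢ] = (10)·(2/11) = 20/11.
≈ 1.8182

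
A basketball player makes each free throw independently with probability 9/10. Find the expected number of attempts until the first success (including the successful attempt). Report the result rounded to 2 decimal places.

For a geometric distribution, E[trials] = 1/p = 1/(9/10) = 10/9.
≈ 1.11

1.11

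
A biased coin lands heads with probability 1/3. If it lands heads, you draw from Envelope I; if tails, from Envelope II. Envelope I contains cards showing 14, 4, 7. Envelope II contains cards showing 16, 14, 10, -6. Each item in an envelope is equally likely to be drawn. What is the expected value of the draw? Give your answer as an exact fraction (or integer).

E[X | Envelope I] = (14 + 4 + 7)/3 = 25/3
E[X | Envelope II] = (16 + 14 + 10 − 6)/4 = 17/2
E[X] = (1/3)·25/3 + (2/3)·17/2 = 76/9

76/9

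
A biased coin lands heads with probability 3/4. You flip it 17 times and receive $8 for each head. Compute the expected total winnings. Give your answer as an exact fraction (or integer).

$102

E[#heads] = 17·3/4 = 51/4 (linearity over flips).
E[winnings] = 8·51/4 = 102.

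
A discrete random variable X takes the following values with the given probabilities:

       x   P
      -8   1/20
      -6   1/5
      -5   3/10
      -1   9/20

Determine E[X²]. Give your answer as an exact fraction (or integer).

E[X²] = (1/20)·64 + (1/5)·36 + (3/10)·25 + (9/20)·1
     = 367/20

367/20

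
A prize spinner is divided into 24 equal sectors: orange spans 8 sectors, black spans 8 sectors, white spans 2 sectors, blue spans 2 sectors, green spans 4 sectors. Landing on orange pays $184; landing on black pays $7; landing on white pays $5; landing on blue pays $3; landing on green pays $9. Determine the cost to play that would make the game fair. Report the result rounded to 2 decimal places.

$65.83

E[payout] = (8/24)·184 + (8/24)·7 + (2/24)·5 + (2/24)·3 + (4/24)·9 = 395/6
Fair fee = E[payout] = 395/6 ≈ $65.83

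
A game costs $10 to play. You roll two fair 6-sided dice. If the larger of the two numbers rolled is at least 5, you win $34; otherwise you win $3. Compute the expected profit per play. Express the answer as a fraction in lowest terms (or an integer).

E[payout] = (4/9)·3 + (5/9)·34 = 182/9
Expected profit = 182/9 − 10 = 92/9

92/9 dollars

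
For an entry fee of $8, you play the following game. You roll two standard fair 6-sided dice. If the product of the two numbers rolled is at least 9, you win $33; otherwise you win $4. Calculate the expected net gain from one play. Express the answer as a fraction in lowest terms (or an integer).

E[payout] = (4/9)·4 + (5/9)·33 = 181/9
Expected profit = 181/9 − 8 = 109/9

109/9 dollars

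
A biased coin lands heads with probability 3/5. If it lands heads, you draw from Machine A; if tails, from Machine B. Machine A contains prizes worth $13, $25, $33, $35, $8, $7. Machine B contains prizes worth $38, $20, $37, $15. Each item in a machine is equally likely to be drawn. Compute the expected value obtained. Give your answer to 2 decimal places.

E[X | Machine A] = (13 + 25 + 33 + 35 + 8 + 7)/6 = 121/6
E[X | Machine B] = (38 + 20 + 37 + 15)/4 = 55/2
E[X] = (3/5)·121/6 + (2/5)·55/2 = 231/10 ≈ 23.10

$23.10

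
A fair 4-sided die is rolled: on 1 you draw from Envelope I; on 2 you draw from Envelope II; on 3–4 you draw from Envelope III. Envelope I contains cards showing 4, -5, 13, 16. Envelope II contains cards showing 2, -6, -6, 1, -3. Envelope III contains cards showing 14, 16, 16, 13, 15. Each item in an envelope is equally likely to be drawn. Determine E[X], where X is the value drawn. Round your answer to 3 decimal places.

8.550

E[X | Envelope I] = (4 − 5 + 13 + 16)/4 = 7
E[X | Envelope II] = (2 − 6 − 6 + 1 − 3)/5 = -12/5
E[X | Envelope III] = (14 + 16 + 16 + 13 + 15)/5 = 74/5
E[X] = (1/4)·7 + (1/4)·(-12/5) + (1/2)·74/5 = 171/20 ≈ 8.550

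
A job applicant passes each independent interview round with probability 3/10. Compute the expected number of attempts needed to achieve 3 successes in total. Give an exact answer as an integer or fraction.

By linearity (sum of 3 independent geometric waits), E[trials] = 3/p = 3/(3/10) = 10.

10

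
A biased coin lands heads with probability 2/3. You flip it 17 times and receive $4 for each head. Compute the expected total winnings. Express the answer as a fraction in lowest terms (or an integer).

136/3 dollars

E[#heads] = 17·2/3 = 34/3 (linearity over flips).
E[winnings] = 4·34/3 = 136/3.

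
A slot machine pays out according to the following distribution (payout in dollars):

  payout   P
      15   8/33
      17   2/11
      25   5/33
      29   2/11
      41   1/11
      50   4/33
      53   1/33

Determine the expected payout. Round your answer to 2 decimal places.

$27.18

E[X] = (8/33)·15 + (2/11)·17 + (5/33)·25 + (2/11)·29 + (1/11)·41 + (4/33)·50 + (1/33)·53
     = 299/11 ≈ 27.18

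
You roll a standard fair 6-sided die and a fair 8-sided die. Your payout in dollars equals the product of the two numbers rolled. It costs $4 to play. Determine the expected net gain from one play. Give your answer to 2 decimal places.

$11.75

Distribution of the product of the two numbers rolled: 1 w.p. 1/48, 2 w.p. 1/24, 3 w.p. 1/24, 4 w.p. 1/16, 5 w.p. 1/24, 6 w.p. 1/12, …
E[payout] = (1/48)·1 + (1/24)·2 + (1/24)·3 + (1/16)·4 + (1/24)·5 + (1/12)·6 + (1/48)·7 + (1/16)·8 + (1/48)·9 + (1/24)·10 + (1/12)·12 + (1/48)·14 + (1/24)·15 + (1/24)·16 + (1/24)·18 + (1/24)·20 + (1/48)·21 + (1/16)·24 + (1/48)·25 + (1/48)·28 + (1/24)·30 + (1/48)·32 + (1/48)·35 + (1/48)·36 + (1/48)·40 + (1/48)·42 + (1/48)·48 = 63/4
Expected profit = 63/4 − 4 = 47/4 ≈ $11.75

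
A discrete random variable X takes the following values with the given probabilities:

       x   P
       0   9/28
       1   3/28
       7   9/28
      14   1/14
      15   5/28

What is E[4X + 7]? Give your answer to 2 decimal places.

31.14

E[4x+7] = (9/28)·7 + (3/28)·11 + (9/28)·35 + (1/14)·63 + (5/28)·67
     = 218/7 ≈ 31.14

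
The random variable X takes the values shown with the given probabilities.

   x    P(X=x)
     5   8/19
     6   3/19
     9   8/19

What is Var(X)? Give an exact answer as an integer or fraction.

E[X] = (8/19)·5 + (3/19)·6 + (8/19)·9 = 130/19
E[X²] = (8/19)·25 + (3/19)·36 + (8/19)·81 = 956/19
Var(X) = 956/19 − (130/19)² = 1264/361

1264/361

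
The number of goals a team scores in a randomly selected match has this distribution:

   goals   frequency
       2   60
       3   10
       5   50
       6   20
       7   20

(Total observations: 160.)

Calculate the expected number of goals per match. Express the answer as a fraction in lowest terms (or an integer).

Total = 160, so P(goals=2) = 60/160, etc.
E[X] = (3/8)·2 + (1/16)·3 + (5/16)·5 + (1/8)·6 + (1/8)·7
     = 33/8

33/8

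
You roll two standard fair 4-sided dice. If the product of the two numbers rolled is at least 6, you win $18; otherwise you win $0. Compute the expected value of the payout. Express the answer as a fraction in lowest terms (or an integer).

E[payout] = (1/2)·0 + (1/2)·18 = 9

$9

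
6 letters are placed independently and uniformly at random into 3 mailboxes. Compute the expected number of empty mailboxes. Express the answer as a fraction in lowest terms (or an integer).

64/243

Let Xⱼ=1 if mailbox j is empty. P(Xⱼ=1) = ((3-1)/3)^6 = 64/729.
By linearity, E[#empty] = 3·64/729 = 64/243.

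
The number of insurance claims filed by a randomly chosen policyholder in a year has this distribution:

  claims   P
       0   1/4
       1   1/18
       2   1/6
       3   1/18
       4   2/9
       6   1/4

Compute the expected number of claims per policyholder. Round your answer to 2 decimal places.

E[X] = (1/4)·0 + (1/18)·1 + (1/6)·2 + (1/18)·3 + (2/9)·4 + (1/4)·6
     = 53/18 ≈ 2.94

2.94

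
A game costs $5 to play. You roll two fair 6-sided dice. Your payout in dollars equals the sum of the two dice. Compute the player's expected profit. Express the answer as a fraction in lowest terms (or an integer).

Distribution of the sum of the two dice: 2 w.p. 1/36, 3 w.p. 1/18, 4 w.p. 1/12, 5 w.p. 1/9, 6 w.p. 5/36, 7 w.p. 1/6, …
E[payout] = (1/36)·2 + (1/18)·3 + (1/12)·4 + (1/9)·5 + (5/36)·6 + (1/6)·7 + (5/36)·8 + (1/9)·9 + (1/12)·10 + (1/18)·11 + (1/36)·12 = 7
Expected profit = 7 − 5 = 2

$2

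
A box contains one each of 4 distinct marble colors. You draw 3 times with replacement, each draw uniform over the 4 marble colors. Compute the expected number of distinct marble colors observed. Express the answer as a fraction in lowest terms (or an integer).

Let Xⱼ=1 if type j appears at least once. P(Xⱼ=1) = 1 − ((4−1)/4)^3 = 37/64.
E[#distinct] = 4·37/64 = 37/16.

37/16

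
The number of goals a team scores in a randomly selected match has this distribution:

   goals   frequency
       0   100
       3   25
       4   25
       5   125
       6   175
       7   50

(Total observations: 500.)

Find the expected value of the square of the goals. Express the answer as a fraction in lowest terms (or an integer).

25

Total = 500, so P(goals=0) = 100/500, etc.
E[X²] = (1/5)·0 + (1/20)·9 + (1/20)·16 + (1/4)·25 + (7/20)·36 + (1/10)·49
     = 25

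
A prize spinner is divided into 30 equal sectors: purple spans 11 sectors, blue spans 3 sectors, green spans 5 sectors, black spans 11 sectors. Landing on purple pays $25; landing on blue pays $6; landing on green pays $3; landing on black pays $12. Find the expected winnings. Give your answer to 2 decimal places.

$14.67

E[payout] = (11/30)·25 + (3/30)·6 + (5/30)·3 + (11/30)·12 = 44/3
≈ $14.67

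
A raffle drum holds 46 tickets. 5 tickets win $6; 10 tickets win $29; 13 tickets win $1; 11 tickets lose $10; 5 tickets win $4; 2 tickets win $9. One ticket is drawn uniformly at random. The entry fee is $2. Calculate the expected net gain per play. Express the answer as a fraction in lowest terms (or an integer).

E[payout] = (5/46)·6 + (10/46)·29 + (13/46)·1 + (11/46)·(-10) + (5/46)·4 + (2/46)·9 = 261/46
Expected profit = 261/46 − 2 = 169/46

169/46 dollars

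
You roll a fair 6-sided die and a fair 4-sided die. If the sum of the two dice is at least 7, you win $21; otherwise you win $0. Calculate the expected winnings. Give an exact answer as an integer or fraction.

35/4 dollars

E[payout] = (7/12)·0 + (5/12)·21 = 35/4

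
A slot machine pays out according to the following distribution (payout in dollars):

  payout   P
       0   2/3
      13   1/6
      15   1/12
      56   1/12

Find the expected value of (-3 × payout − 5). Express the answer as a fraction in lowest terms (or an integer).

-117/4

E[-3x-5] = (2/3)·(-5) + (1/6)·(-44) + (1/12)·(-50) + (1/12)·(-173)
     = -117/4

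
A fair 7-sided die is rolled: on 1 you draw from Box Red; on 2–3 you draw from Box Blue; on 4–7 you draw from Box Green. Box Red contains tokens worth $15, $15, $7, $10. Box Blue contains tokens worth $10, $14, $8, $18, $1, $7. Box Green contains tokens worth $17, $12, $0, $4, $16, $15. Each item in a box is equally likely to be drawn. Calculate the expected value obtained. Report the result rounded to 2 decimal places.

$10.54

E[X | Box Red] = (15 + 15 + 7 + 10)/4 = 47/4
E[X | Box Blue] = (10 + 14 + 8 + 18 + 1 + 7)/6 = 29/3
E[X | Box Green] = (17 + 12 + 0 + 4 + 16 + 15)/6 = 32/3
E[X] = (1/7)·47/4 + (2/7)·29/3 + (4/7)·32/3 = 295/28 ≈ 10.54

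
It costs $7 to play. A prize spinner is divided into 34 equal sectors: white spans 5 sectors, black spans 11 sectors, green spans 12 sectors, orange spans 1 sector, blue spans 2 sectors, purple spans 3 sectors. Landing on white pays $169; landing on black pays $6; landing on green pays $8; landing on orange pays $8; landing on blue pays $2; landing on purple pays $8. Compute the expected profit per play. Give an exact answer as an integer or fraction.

E[payout] = (5/34)·169 + (11/34)·6 + (12/34)·8 + (1/34)·8 + (2/34)·2 + (3/34)·8 = 1043/34
Expected profit = 1043/34 − 7 = 805/34

805/34 dollars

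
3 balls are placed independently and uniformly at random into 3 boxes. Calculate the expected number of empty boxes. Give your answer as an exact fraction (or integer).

Let Xⱼ=1 if box j is empty. P(Xⱼ=1) = ((3-1)/3)^3 = 8/27.
By linearity, E[#empty] = 3·8/27 = 8/9.

8/9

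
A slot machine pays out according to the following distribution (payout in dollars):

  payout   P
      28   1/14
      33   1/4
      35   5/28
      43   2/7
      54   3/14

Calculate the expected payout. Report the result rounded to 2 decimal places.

E[X] = (1/14)·28 + (1/4)·33 + (5/28)·35 + (2/7)·43 + (3/14)·54
     = 565/14 ≈ 40.36

$40.36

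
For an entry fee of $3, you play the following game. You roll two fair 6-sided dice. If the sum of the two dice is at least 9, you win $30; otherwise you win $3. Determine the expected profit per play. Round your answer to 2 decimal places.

E[payout] = (13/18)·3 + (5/18)·30 = 21/2
Expected profit = 21/2 − 3 = 15/2 ≈ $7.50

$7.50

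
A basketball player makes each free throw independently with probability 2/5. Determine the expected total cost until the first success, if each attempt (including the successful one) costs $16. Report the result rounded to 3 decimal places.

$40.000

E[#attempts] = 1/p = 5/2; E[cost] = 16·5/2 = 40.
≈ 40.000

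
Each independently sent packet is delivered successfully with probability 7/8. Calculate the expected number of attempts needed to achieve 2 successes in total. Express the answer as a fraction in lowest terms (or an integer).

By linearity (sum of 2 independent geometric waits), E[trials] = 2/p = 2/(7/8) = 16/7.

16/7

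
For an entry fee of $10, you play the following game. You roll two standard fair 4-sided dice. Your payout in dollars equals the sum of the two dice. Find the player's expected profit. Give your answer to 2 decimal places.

Distribution of the sum of the two dice: 2 w.p. 1/16, 3 w.p. 1/8, 4 w.p. 3/16, 5 w.p. 1/4, 6 w.p. 3/16, 7 w.p. 1/8, …
E[payout] = (1/16)·2 + (1/8)·3 + (3/16)·4 + (1/4)·5 + (3/16)·6 + (1/8)·7 + (1/16)·8 = 5
Expected profit = 5 − 10 = -5 ≈ -$5.00

-$5.00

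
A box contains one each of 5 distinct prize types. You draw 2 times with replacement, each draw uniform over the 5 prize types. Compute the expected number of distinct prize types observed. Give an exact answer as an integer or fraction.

9/5

Let Xⱼ=1 if type j appears at least once. P(Xⱼ=1) = 1 − ((5−1)/5)^2 = 9/25.
E[#distinct] = 5·9/25 = 9/5.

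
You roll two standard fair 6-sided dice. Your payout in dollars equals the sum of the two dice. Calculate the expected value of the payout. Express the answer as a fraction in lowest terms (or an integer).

$7

Distribution of the sum of the two dice: 2 w.p. 1/36, 3 w.p. 1/18, 4 w.p. 1/12, 5 w.p. 1/9, 6 w.p. 5/36, 7 w.p. 1/6, …
E[payout] = (1/36)·2 + (1/18)·3 + (1/12)·4 + (1/9)·5 + (5/36)·6 + (1/6)·7 + (5/36)·8 + (1/9)·9 + (1/12)·10 + (1/18)·11 + (1/36)·12 = 7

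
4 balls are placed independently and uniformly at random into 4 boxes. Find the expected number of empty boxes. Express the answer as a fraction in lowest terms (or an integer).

81/64

Let Xⱼ=1 if box j is empty. P(Xⱼ=1) = ((4-1)/4)^4 = 81/256.
By linearity, E[#empty] = 4·81/256 = 81/64.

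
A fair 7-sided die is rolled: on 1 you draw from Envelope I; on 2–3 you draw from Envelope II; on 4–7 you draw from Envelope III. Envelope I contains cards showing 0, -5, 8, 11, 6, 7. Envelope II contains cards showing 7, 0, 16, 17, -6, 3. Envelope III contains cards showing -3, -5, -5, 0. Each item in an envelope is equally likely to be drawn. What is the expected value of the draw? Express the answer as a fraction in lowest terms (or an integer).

23/42

E[X | Envelope I] = (0 − 5 + 8 + 11 + 6 + 7)/6 = 9/2
E[X | Envelope II] = (7 + 0 + 16 + 17 − 6 + 3)/6 = 37/6
E[X | Envelope III] = (-3 − 5 − 5 + 0)/4 = -13/4
E[X] = (1/7)·9/2 + (2/7)·37/6 + (4/7)·(-13/4) = 23/42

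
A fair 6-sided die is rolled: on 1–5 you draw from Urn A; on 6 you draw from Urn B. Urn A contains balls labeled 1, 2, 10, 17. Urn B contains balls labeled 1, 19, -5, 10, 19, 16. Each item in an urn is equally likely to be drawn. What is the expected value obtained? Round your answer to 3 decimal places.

E[X | Urn A] = (1 + 2 + 10 + 17)/4 = 15/2
E[X | Urn B] = (1 + 19 − 5 + 10 + 19 + 16)/6 = 10
E[X] = (5/6)·15/2 + (1/6)·10 = 95/12 ≈ 7.917

7.917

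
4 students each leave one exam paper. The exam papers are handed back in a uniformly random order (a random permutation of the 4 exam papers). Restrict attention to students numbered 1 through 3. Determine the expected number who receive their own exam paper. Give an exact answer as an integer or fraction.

3/4

Let Xᵢ = 1 if person i gets their own exam paper. For each i, P(Xᵢ=1) = 1/4.
By linearity of expectation, E[X₁+…+X_3] = 3·(1/4) = 3/4.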